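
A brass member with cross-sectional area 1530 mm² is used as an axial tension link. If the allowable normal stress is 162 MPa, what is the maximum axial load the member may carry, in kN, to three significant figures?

P_max = σ_allow · A = 162 · 1530 = 247900 N = 247.9 kN.

248 kN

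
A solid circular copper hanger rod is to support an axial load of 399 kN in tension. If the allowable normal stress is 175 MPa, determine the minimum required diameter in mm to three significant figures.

53.9 mm

Required area A ≥ P/σ_allow = 399000/175 = 2280 mm².
For a solid circular section, d ≥ √(4A/π) = 53.88 mm.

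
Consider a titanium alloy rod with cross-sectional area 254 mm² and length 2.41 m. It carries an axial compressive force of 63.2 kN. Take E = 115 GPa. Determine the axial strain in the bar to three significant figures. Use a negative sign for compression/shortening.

-0.00216

σ = N/A = -248.8 MPa; ε = σ/E = -248.8/115000 = -2.164e-03.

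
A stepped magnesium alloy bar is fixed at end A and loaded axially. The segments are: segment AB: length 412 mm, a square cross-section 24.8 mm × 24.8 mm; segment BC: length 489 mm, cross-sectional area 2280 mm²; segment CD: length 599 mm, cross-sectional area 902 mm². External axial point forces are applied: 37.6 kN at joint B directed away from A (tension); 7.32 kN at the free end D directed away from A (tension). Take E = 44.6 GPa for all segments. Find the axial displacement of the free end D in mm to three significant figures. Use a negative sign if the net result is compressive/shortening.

Internal axial forces (sectioning from the free end, tension +): N_CD = 7.32 kN, N_BC = 7.32 kN, N_AB = 44.92 kN.
A_AB = 615 mm².
δ_AB = 44920·412/(615·44600) = 0.6747 mm
δ_BC = 7320·489/(2280·44600) = 0.0352 mm
δ_CD = 7320·599/(902·44600) = 0.109 mm
δ = Σδ_i = 0.8189 mm.

0.819 mm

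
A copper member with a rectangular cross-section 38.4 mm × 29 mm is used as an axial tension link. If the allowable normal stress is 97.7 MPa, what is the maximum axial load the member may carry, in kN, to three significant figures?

A = 1114 mm².
P_max = σ_allow · A = 97.7 · 1114 = 108800 N = 108.8 kN.

109 kN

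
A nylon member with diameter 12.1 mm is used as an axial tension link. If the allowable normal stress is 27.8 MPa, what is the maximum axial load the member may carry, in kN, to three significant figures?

3.20 kN

A = 115 mm².
P_max = σ_allow · A = 27.8 · 115 = 3197 N = 3.197 kN.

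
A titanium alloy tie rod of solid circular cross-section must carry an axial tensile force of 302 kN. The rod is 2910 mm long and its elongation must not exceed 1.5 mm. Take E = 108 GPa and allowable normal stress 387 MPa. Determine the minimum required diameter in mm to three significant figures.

Required area A ≥ P/σ_allow = 302000/387 = 780.4 mm².
For a solid circular section, d ≥ √(4A/π) = 31.52 mm.
Elongation limit: A ≥ PL/(Eδ_allow) = 302000·2910/(108000·1.5) = 5425 mm² ⇒ d ≥ 83.11 mm.
The elongation limit governs.

83.1 mm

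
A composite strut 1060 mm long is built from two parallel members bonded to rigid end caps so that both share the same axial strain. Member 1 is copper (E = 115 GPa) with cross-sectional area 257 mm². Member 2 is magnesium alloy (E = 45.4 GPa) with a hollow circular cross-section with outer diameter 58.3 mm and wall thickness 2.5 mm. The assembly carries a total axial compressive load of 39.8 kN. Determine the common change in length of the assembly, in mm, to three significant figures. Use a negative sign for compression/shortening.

A_2 = 438.3 mm².
Equal strain + equilibrium ⇒ each member carries load in proportion to AE: A₁E₁ = 29560000 N, A₂E₂ = 19900000 N, ΣAE = 49450000 N.
δ = PL/ΣAE = -39800·1060/49450000 = -0.8531 mm.

-0.853 mm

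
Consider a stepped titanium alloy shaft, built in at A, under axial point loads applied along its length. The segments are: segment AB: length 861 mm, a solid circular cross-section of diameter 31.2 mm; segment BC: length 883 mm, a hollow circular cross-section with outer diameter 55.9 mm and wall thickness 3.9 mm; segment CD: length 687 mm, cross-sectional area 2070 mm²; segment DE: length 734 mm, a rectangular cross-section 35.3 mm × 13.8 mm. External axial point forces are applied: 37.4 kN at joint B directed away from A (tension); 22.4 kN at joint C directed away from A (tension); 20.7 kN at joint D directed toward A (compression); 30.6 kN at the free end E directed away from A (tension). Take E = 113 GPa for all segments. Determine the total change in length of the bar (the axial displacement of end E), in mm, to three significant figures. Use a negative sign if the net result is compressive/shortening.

1.53 mm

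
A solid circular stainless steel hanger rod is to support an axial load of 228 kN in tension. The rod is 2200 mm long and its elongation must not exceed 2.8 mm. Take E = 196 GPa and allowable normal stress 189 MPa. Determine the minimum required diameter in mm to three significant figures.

39.2 mm

Required area A ≥ P/σ_allow = 228000/189 = 1206 mm².
For a solid circular section, d ≥ √(4A/π) = 39.19 mm.
Elongation limit: A ≥ PL/(Eδ_allow) = 228000·2200/(196000·2.8) = 914 mm² ⇒ d ≥ 34.11 mm.
The stress limit governs.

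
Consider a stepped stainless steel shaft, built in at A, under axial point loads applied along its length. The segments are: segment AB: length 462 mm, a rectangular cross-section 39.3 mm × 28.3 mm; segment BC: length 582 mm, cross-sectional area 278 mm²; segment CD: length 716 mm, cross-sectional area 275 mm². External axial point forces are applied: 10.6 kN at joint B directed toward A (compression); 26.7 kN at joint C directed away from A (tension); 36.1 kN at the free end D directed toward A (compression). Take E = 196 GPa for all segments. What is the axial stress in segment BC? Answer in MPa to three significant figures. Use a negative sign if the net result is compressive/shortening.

-33.8 MPa

Internal axial forces (sectioning from the free end, tension +): N_CD = -36.1 kN, N_BC = -9.4 kN, N_AB = -20 kN.
σ_BC = N_BC/A_BC = -9400/278 = -33.81 MPa.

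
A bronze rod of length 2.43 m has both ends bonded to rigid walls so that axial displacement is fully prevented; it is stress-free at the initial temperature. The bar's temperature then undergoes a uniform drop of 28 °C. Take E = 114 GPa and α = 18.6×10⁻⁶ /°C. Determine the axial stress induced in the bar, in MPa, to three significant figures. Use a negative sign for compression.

59.4 MPa

Free thermal expansion αLΔT = 18.6e-6 · 2430 · -28 = -1.266 mm.
The walls impose strain ε = −(-1.266)/2430 = 5.2080e-04; σ = Eε = 114000 · 5.2080e-04 = 59.37 MPa.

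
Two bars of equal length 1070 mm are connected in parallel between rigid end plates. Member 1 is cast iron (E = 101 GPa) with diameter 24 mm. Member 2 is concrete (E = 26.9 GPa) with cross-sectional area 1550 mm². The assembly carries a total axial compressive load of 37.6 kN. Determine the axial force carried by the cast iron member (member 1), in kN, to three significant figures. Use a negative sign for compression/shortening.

-19.7 kN

A_1 = 452.4 mm².
Equal strain + equilibrium ⇒ each member carries load in proportion to AE: A₁E₁ = 45690000 N, A₂E₂ = 41700000 N, ΣAE = 87390000 N.
F₁ = P·A₁E₁/ΣAE = -37600·45690000/87390000 = -19660 N.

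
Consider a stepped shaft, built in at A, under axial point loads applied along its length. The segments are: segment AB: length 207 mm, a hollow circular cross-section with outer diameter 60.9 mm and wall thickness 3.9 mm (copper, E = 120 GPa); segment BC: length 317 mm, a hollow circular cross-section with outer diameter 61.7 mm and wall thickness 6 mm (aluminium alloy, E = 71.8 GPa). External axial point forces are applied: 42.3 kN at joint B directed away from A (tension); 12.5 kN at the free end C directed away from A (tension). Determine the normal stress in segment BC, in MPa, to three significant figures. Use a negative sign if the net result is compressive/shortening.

11.9 MPa

Internal axial forces (sectioning from the free end, tension +): N_BC = 12.5 kN, N_AB = 54.8 kN.
A_BC = 1050 mm².
σ_BC = N_BC/A_BC = 12500/1050 = 11.91 MPa.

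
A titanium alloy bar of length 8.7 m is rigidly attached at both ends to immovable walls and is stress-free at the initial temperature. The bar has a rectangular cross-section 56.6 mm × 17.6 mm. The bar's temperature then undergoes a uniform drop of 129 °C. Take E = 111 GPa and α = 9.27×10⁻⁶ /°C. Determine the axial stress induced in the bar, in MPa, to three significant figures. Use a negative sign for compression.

133 MPa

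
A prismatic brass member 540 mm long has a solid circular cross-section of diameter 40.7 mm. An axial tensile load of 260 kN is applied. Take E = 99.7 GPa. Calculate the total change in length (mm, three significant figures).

1.08 mm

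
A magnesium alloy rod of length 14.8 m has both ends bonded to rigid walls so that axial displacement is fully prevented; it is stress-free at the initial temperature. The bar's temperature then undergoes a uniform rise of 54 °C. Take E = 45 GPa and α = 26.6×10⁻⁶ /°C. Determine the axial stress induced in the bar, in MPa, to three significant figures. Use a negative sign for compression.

Free thermal expansion αLΔT = 26.6e-6 · 14800 · 54 = 21.26 mm.
The walls impose strain ε = −(21.26)/14800 = -1.4364e-03; σ = Eε = 45000 · -1.4364e-03 = -64.64 MPa.

-64.6 MPa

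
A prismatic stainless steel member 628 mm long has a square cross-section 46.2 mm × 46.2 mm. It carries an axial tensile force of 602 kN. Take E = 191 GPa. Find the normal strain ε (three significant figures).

A = 2134 mm².
σ = N/A = 282 MPa; ε = σ/E = 282/191000 = 1.477e-03.

0.00148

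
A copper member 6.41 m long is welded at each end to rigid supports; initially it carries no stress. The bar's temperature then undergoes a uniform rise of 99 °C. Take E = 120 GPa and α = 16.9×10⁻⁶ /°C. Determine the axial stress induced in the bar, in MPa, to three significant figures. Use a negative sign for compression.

Free thermal expansion αLΔT = 16.9e-6 · 6410 · 99 = 10.72 mm.
The walls impose strain ε = −(10.72)/6410 = -1.6731e-03; σ = Eε = 120000 · -1.6731e-03 = -200.8 MPa.

-201 MPa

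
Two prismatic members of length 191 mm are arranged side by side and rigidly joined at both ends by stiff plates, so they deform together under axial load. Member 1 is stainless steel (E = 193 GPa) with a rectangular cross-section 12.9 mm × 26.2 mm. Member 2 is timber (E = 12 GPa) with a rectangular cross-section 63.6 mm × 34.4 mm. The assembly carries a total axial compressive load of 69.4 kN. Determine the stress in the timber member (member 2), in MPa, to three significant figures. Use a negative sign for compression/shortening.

A_1 = 338 mm².
A_2 = 2188 mm².
Equal strain + equilibrium ⇒ each member carries load in proportion to AE: A₁E₁ = 65230000 N, A₂E₂ = 26250000 N, ΣAE = 91480000 N.
σ₂ = P·E₂/ΣAE = -69400·12000/91480000 = -9.103 MPa.

-9.10 MPa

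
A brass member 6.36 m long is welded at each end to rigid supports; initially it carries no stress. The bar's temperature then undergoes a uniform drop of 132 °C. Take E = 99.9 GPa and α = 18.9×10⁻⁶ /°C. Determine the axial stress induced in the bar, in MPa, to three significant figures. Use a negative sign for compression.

249 MPa

Free thermal expansion αLΔT = 18.9e-6 · 6360 · -132 = -15.87 mm.
The walls impose strain ε = −(-15.87)/6360 = 2.4948e-03; σ = Eε = 99900 · 2.4948e-03 = 249.2 MPa.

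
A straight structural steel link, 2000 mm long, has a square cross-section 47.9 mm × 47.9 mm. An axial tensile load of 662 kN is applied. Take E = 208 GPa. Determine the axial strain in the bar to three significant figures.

0.00139

A = 2294 mm².
σ = N/A = 288.5 MPa; ε = σ/E = 288.5/208000 = 1.387e-03.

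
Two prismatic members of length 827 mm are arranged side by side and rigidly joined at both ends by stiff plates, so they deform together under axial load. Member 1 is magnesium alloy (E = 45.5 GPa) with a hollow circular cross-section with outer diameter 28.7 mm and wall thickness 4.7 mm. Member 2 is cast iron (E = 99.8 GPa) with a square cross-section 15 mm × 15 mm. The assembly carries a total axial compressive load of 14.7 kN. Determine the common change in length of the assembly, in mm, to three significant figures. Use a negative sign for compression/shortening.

A_1 = 354.4 mm².
A_2 = 225 mm².
Equal strain + equilibrium ⇒ each member carries load in proportion to AE: A₁E₁ = 16120000 N, A₂E₂ = 22460000 N, ΣAE = 38580000 N.
δ = PL/ΣAE = -14700·827/38580000 = -0.3151 mm.

-0.315 mm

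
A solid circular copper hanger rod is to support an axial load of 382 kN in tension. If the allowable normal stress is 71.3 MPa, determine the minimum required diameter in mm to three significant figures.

Required area A ≥ P/σ_allow = 382000/71.3 = 5358 mm².
For a solid circular section, d ≥ √(4A/π) = 82.59 mm.

82.6 mm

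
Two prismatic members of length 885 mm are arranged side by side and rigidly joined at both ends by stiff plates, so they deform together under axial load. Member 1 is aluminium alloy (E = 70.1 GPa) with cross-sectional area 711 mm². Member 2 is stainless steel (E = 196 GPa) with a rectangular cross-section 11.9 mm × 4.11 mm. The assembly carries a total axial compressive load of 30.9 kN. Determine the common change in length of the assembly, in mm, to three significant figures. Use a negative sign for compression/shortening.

-0.460 mm

A_2 = 48.91 mm².
Equal strain + equilibrium ⇒ each member carries load in proportion to AE: A₁E₁ = 49840000 N, A₂E₂ = 9586000 N, ΣAE = 59430000 N.
δ = PL/ΣAE = -30900·885/59430000 = -0.4602 mm.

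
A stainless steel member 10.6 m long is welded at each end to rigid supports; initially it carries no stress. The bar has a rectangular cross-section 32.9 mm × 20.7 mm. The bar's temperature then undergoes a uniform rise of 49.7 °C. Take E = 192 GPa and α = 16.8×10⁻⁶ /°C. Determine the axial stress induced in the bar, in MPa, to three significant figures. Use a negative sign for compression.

Free thermal expansion αLΔT = 16.8e-6 · 10600 · 49.7 = 8.851 mm.
The walls impose strain ε = −(8.851)/10600 = -8.3496e-04; σ = Eε = 192000 · -8.3496e-04 = -160.3 MPa.

-160 MPa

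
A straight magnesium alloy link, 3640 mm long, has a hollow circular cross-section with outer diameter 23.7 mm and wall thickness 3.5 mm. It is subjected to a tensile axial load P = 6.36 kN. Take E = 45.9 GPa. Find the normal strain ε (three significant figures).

A = 222.1 mm².
σ = N/A = 28.63 MPa; ε = σ/E = 28.63/45900 = 6.238e-04.

6.24e-04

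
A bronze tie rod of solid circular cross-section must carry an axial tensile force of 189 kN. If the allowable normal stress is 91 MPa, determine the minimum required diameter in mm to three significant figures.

51.4 mm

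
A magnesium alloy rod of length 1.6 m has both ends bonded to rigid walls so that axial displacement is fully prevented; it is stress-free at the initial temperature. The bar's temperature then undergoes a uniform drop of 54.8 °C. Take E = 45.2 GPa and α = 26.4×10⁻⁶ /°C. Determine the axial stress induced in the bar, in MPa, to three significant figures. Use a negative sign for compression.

65.4 MPa

Free thermal expansion αLΔT = 26.4e-6 · 1600 · -54.8 = -2.315 mm.
The walls impose strain ε = −(-2.315)/1600 = 1.4467e-03; σ = Eε = 45200 · 1.4467e-03 = 65.39 MPa.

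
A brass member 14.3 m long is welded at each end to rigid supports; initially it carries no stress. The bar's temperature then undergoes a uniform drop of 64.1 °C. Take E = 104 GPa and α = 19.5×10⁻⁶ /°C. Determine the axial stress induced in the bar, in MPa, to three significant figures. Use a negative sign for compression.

Free thermal expansion αLΔT = 19.5e-6 · 14300 · -64.1 = -17.87 mm.
The walls impose strain ε = −(-17.87)/14300 = 1.2499e-03; σ = Eε = 104000 · 1.2499e-03 = 130 MPa.

130 MPa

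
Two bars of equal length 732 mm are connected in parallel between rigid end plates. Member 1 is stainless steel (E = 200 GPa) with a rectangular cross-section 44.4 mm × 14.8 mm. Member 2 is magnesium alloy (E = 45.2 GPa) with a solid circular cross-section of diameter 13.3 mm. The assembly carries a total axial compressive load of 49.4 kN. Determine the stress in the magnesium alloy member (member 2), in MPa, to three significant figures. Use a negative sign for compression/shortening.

A_1 = 657.1 mm².
A_2 = 138.9 mm².
Equal strain + equilibrium ⇒ each member carries load in proportion to AE: A₁E₁ = 131400000 N, A₂E₂ = 6280000 N, ΣAE = 137700000 N.
σ₂ = P·E₂/ΣAE = -49400·45200/137700000 = -16.22 MPa.

-16.2 MPa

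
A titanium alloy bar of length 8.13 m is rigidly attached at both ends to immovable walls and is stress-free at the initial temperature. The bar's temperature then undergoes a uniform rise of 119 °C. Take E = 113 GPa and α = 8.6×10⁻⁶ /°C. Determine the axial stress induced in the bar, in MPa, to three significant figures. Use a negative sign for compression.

-116 MPa

Free thermal expansion αLΔT = 8.6e-6 · 8130 · 119 = 8.32 mm.
The walls impose strain ε = −(8.32)/8130 = -1.0234e-03; σ = Eε = 113000 · -1.0234e-03 = -115.6 MPa.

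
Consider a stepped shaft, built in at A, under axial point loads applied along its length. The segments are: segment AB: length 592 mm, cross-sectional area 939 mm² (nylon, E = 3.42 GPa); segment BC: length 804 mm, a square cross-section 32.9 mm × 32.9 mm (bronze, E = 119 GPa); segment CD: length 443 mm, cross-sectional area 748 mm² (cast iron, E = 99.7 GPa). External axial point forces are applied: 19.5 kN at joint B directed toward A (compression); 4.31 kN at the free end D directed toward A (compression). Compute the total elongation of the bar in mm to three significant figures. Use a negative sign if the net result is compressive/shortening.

Internal axial forces (sectioning from the free end, tension +): N_CD = -4.31 kN, N_BC = -4.31 kN, N_AB = -23.81 kN.
A_BC = 1082 mm².
δ_AB = -23810·592/(939·3420) = -4.389 mm
δ_BC = -4310·804/(1082·119000) = -0.0269 mm
δ_CD = -4310·443/(748·99700) = -0.0256 mm
δ = Σδ_i = -4.442 mm.

-4.44 mm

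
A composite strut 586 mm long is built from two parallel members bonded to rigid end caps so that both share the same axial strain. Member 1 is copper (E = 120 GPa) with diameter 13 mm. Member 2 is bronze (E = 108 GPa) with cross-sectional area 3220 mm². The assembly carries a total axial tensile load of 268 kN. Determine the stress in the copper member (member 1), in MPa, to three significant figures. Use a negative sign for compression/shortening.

A_1 = 132.7 mm².
Equal strain + equilibrium ⇒ each member carries load in proportion to AE: A₁E₁ = 15930000 N, A₂E₂ = 347800000 N, ΣAE = 363700000 N.
σ₁ = P·E₁/ΣAE = 268000·120000/363700000 = 88.43 MPa.

88.4 MPa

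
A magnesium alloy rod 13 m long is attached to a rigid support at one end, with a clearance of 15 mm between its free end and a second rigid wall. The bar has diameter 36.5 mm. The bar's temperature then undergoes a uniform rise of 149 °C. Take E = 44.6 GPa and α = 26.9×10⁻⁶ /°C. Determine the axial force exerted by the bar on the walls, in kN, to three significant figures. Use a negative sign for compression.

-133 kN

Free thermal expansion αLΔT = 26.9e-6 · 13000 · 149 = 52.11 mm.
The walls engage after the gap closes; constrained expansion = 52.11 − 15 = 37.11 mm.
The walls impose strain ε = −(37.11)/13000 = -2.8543e-03; σ = Eε = 44600 · -2.8543e-03 = -127.3 MPa.
Wall reaction R = σ·A = -127.3·1046 = -133200 N = -133.2 kN.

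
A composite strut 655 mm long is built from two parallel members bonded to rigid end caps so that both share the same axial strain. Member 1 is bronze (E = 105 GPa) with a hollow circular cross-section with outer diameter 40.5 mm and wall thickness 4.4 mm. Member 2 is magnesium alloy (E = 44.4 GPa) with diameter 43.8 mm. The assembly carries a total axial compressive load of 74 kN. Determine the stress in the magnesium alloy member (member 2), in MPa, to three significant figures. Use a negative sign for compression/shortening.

A_1 = 499 mm².
A_2 = 1507 mm².
Equal strain + equilibrium ⇒ each member carries load in proportion to AE: A₁E₁ = 52400000 N, A₂E₂ = 66900000 N, ΣAE = 119300000 N.
σ₂ = P·E₂/ΣAE = -74000·44400/119300000 = -27.54 MPa.

-27.5 MPa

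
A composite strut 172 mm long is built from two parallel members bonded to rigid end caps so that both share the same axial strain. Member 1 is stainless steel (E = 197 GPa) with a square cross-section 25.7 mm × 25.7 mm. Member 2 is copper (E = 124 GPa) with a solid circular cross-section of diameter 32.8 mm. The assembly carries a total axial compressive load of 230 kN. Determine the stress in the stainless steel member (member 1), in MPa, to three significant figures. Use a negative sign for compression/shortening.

A_1 = 660.5 mm².
A_2 = 845 mm².
Equal strain + equilibrium ⇒ each member carries load in proportion to AE: A₁E₁ = 130100000 N, A₂E₂ = 104800000 N, ΣAE = 234900000 N.
σ₁ = P·E₁/ΣAE = -230000·197000/234900000 = -192.9 MPa.

-193 MPa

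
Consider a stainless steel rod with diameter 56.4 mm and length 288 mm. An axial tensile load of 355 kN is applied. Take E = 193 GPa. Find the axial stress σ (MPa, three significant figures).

A = 2498 mm².
σ = N/A = 355000/2498 = 142.1 MPa.

142 MPa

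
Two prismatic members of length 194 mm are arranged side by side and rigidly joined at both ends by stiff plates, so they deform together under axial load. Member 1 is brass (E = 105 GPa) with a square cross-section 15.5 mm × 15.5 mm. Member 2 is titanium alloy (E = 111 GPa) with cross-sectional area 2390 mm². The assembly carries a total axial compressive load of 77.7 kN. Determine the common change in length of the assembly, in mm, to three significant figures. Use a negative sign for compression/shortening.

-0.0519 mm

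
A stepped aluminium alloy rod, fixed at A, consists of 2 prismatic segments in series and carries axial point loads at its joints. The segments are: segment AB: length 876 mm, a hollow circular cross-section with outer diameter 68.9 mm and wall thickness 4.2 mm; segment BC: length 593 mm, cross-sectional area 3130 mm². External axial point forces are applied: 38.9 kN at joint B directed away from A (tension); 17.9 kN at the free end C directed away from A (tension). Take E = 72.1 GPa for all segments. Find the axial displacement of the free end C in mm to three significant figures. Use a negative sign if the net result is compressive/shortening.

Internal axial forces (sectioning from the free end, tension +): N_BC = 17.9 kN, N_AB = 56.8 kN.
A_AB = 853.7 mm².
δ_AB = 56800·876/(853.7·72100) = 0.8084 mm
δ_BC = 17900·593/(3130·72100) = 0.04704 mm
δ = Σδ_i = 0.8554 mm.

0.855 mm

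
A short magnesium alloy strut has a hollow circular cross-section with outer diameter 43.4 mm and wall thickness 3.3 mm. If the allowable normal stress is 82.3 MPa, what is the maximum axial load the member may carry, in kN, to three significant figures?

A = 415.7 mm².
P_max = σ_allow · A = 82.3 · 415.7 = 34210 N = 34.21 kN.

34.2 kN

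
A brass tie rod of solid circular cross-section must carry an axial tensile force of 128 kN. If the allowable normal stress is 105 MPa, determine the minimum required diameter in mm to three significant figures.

39.4 mm

Required area A ≥ P/σ_allow = 128000/105 = 1219 mm².
For a solid circular section, d ≥ √(4A/π) = 39.4 mm.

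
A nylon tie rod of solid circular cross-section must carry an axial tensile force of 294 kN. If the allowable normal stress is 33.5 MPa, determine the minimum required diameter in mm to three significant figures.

Required area A ≥ P/σ_allow = 294000/33.5 = 8776 mm².
For a solid circular section, d ≥ √(4A/π) = 105.7 mm.

106 mm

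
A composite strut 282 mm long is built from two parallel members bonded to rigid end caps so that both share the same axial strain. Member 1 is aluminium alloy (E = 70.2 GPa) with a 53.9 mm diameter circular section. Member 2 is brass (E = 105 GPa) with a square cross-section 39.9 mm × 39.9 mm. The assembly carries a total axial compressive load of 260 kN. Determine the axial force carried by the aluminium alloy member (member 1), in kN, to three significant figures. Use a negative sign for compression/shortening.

-127 kN

A_1 = 2282 mm².
A_2 = 1592 mm².
Equal strain + equilibrium ⇒ each member carries load in proportion to AE: A₁E₁ = 160200000 N, A₂E₂ = 167200000 N, ΣAE = 327300000 N.
F₁ = P·A₁E₁/ΣAE = -260000·160200000/327300000 = -127200 N.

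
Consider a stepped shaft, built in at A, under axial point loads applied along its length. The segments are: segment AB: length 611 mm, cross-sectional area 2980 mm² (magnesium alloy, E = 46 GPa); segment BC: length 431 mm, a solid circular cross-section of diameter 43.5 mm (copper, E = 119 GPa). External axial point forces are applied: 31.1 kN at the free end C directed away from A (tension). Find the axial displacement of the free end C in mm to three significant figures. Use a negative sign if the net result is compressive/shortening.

0.214 mm

Internal axial forces (sectioning from the free end, tension +): N_BC = 31.1 kN, N_AB = 31.1 kN.
A_BC = 1486 mm².
δ_AB = 31100·611/(2980·46000) = 0.1386 mm
δ_BC = 31100·431/(1486·119000) = 0.07579 mm
δ = Σδ_i = 0.2144 mm.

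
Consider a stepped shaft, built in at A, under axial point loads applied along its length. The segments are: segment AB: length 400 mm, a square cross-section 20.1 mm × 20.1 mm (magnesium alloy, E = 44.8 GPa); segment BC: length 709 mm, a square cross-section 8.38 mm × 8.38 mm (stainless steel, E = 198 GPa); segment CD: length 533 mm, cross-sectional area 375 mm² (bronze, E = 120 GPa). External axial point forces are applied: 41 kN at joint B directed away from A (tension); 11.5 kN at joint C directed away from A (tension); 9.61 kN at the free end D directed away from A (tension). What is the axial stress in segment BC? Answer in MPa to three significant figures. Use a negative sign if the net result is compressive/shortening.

301 MPa

Internal axial forces (sectioning from the free end, tension +): N_CD = 9.61 kN, N_BC = 21.11 kN, N_AB = 62.11 kN.
A_BC = 70.22 mm².
σ_BC = N_BC/A_BC = 21110/70.22 = 300.6 MPa.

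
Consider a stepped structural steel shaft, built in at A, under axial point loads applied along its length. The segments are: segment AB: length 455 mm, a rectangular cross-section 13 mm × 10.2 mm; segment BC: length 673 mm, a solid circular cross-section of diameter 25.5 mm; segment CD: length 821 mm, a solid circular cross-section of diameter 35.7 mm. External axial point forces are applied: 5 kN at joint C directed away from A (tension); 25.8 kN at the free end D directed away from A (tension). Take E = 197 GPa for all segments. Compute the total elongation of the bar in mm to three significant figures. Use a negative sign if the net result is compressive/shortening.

0.850 mm

Internal axial forces (sectioning from the free end, tension +): N_CD = 25.8 kN, N_BC = 30.8 kN, N_AB = 30.8 kN.
A_AB = 132.6 mm².
A_BC = 510.7 mm².
A_CD = 1001 mm².
δ_AB = 30800·455/(132.6·197000) = 0.5365 mm
δ_BC = 30800·673/(510.7·197000) = 0.206 mm
δ_CD = 25800·821/(1001·197000) = 0.1074 mm
δ = Σδ_i = 0.8499 mm.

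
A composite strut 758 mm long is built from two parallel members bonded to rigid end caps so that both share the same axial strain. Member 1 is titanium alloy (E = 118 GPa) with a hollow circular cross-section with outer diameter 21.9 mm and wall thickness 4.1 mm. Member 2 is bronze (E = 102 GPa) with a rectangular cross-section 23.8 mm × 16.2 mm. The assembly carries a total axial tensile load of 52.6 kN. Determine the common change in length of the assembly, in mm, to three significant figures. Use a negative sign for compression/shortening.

A_1 = 229.3 mm².
A_2 = 385.6 mm².
Equal strain + equilibrium ⇒ each member carries load in proportion to AE: A₁E₁ = 27050000 N, A₂E₂ = 39330000 N, ΣAE = 66380000 N.
δ = PL/ΣAE = 52600·758/66380000 = 0.6006 mm.

0.601 mm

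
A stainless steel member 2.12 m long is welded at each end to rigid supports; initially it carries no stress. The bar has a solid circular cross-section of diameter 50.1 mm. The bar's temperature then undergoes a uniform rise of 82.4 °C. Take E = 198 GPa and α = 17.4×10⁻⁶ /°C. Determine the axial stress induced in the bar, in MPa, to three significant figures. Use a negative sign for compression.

Free thermal expansion αLΔT = 17.4e-6 · 2120 · 82.4 = 3.04 mm.
The walls impose strain ε = −(3.04)/2120 = -1.4338e-03; σ = Eε = 198000 · -1.4338e-03 = -283.9 MPa.

-284 MPa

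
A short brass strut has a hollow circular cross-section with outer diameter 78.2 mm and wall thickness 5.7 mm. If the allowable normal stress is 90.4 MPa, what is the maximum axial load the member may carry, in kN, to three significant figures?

117 kN

A = 1298 mm².
P_max = σ_allow · A = 90.4 · 1298 = 117400 N = 117.4 kN.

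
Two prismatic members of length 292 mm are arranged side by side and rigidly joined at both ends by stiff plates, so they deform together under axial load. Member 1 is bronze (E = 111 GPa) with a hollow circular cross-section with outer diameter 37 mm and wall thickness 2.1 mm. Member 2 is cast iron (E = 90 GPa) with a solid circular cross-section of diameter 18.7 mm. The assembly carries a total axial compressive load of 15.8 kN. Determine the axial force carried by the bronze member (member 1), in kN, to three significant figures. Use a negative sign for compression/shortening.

-8.03 kN

A_1 = 230.2 mm².
A_2 = 274.6 mm².
Equal strain + equilibrium ⇒ each member carries load in proportion to AE: A₁E₁ = 25560000 N, A₂E₂ = 24720000 N, ΣAE = 50280000 N.
F₁ = P·A₁E₁/ΣAE = -15800·25560000/50280000 = -8032 N.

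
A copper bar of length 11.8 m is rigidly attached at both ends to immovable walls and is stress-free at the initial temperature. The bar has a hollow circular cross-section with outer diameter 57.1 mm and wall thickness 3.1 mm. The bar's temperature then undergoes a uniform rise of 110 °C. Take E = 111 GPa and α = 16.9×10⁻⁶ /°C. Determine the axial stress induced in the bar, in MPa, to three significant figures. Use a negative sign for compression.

-206 MPa

Free thermal expansion αLΔT = 16.9e-6 · 11800 · 110 = 21.94 mm.
The walls impose strain ε = −(21.94)/11800 = -1.8590e-03; σ = Eε = 111000 · -1.8590e-03 = -206.3 MPa.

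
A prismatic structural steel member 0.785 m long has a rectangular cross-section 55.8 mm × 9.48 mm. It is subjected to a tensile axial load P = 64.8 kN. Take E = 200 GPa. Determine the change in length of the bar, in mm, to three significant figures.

0.481 mm

A = 529 mm².
δ_mech = NL/(AE) = 64800·785/(529·200000) = 0.4808 mm.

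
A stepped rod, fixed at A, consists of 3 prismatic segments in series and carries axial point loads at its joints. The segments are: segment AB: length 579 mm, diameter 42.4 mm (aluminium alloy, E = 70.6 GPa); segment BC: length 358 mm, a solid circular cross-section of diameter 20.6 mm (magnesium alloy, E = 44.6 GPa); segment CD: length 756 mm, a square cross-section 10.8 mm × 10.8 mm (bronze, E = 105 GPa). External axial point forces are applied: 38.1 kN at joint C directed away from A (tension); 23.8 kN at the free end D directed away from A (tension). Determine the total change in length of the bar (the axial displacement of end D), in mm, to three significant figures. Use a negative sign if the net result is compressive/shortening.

Internal axial forces (sectioning from the free end, tension +): N_CD = 23.8 kN, N_BC = 61.9 kN, N_AB = 61.9 kN.
A_AB = 1412 mm².
A_BC = 333.3 mm².
A_CD = 116.6 mm².
δ_AB = 61900·579/(1412·70600) = 0.3595 mm
δ_BC = 61900·358/(333.3·44600) = 1.491 mm
δ_CD = 23800·756/(116.6·105000) = 1.469 mm
δ = Σδ_i = 3.319 mm.

3.32 mm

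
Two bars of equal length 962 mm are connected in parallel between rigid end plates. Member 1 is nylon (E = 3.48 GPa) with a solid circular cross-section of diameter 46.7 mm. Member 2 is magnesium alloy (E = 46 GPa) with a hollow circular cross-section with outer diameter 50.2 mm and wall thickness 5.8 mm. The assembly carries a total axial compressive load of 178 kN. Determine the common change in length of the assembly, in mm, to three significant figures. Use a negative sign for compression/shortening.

-3.97 mm

A_1 = 1713 mm².
A_2 = 809 mm².
Equal strain + equilibrium ⇒ each member carries load in proportion to AE: A₁E₁ = 5961000 N, A₂E₂ = 37220000 N, ΣAE = 43180000 N.
δ = PL/ΣAE = -178000·962/43180000 = -3.966 mm.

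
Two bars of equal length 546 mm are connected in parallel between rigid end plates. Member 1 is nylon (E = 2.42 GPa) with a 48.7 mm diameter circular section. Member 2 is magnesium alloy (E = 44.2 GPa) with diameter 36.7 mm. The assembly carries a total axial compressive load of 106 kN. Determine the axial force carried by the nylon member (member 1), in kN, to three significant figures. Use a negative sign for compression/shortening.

-9.32 kN

A_1 = 1863 mm².
A_2 = 1058 mm².
Equal strain + equilibrium ⇒ each member carries load in proportion to AE: A₁E₁ = 4508000 N, A₂E₂ = 46760000 N, ΣAE = 51260000 N.
F₁ = P·A₁E₁/ΣAE = -106000·4508000/51260000 = -9321 N.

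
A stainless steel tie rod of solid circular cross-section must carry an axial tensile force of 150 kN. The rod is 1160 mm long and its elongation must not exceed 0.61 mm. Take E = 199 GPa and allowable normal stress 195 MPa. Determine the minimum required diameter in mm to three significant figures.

42.7 mm

Required area A ≥ P/σ_allow = 150000/195 = 769.2 mm².
For a solid circular section, d ≥ √(4A/π) = 31.3 mm.
Elongation limit: A ≥ PL/(Eδ_allow) = 150000·1160/(199000·0.61) = 1433 mm² ⇒ d ≥ 42.72 mm.
The elongation limit governs.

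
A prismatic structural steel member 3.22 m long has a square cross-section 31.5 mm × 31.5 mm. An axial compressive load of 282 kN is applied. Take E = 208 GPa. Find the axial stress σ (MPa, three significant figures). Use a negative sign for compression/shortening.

A = 992.2 mm².
σ = N/A = -282000/992.2 = -284.2 MPa.

-284 MPa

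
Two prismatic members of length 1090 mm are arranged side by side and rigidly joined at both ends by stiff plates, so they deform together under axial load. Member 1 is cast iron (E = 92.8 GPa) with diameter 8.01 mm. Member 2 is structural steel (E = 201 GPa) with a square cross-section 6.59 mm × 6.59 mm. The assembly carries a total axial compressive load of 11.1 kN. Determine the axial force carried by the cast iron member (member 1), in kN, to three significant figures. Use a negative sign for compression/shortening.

-3.87 kN

A_1 = 50.39 mm².
A_2 = 43.43 mm².
Equal strain + equilibrium ⇒ each member carries load in proportion to AE: A₁E₁ = 4676000 N, A₂E₂ = 8729000 N, ΣAE = 13410000 N.
F₁ = P·A₁E₁/ΣAE = -11100·4676000/13410000 = -3872 N.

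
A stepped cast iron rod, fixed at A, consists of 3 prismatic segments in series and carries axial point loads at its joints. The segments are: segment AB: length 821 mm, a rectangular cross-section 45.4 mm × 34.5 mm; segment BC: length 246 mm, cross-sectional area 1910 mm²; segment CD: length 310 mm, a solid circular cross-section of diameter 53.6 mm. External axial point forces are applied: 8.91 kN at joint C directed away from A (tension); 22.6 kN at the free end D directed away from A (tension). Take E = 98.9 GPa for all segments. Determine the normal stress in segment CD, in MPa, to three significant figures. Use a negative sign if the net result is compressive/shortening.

Internal axial forces (sectioning from the free end, tension +): N_CD = 22.6 kN, N_BC = 31.51 kN, N_AB = 31.51 kN.
A_CD = 2256 mm².
σ_CD = N_CD/A_CD = 22600/2256 = 10.02 MPa.

10.0 MPa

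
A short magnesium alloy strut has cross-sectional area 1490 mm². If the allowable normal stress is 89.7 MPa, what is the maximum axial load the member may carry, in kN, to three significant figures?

134 kN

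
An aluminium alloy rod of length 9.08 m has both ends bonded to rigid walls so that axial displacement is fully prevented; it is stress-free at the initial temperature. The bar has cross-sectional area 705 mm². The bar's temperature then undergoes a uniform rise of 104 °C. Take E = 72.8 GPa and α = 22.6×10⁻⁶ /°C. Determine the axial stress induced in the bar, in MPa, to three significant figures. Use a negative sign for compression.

-171 MPa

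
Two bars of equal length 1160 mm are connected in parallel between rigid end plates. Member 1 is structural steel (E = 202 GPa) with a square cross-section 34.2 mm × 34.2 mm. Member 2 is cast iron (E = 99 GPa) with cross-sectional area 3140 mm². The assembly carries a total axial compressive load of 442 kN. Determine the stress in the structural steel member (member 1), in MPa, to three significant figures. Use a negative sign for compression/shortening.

-163 MPa

A_1 = 1170 mm².
Equal strain + equilibrium ⇒ each member carries load in proportion to AE: A₁E₁ = 236300000 N, A₂E₂ = 310900000 N, ΣAE = 547100000 N.
σ₁ = P·E₁/ΣAE = -442000·202000/547100000 = -163.2 MPa.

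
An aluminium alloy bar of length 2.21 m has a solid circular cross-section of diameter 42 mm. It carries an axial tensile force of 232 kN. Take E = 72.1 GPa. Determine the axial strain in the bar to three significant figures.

A = 1385 mm².
σ = N/A = 167.5 MPa; ε = σ/E = 167.5/72100 = 2.323e-03.

0.00232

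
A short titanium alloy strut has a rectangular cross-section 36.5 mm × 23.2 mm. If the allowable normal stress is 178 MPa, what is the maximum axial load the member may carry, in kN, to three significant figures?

A = 846.8 mm².
P_max = σ_allow · A = 178 · 846.8 = 150700 N = 150.7 kN.

151 kN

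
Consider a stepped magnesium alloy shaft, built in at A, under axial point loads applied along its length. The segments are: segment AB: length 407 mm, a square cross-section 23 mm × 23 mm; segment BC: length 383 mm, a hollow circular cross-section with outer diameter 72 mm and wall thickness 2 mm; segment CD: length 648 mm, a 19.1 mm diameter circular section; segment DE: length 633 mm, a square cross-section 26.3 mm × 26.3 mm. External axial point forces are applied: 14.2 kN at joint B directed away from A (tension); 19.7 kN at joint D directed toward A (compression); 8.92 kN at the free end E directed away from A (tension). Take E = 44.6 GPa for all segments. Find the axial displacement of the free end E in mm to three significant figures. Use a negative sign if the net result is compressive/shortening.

Internal axial forces (sectioning from the free end, tension +): N_DE = 8.92 kN, N_CD = -10.78 kN, N_BC = -10.78 kN, N_AB = 3.42 kN.
A_AB = 529 mm².
A_BC = 439.8 mm².
A_CD = 286.5 mm².
A_DE = 691.7 mm².
δ_AB = 3420·407/(529·44600) = 0.059 mm
δ_BC = -10780·383/(439.8·44600) = -0.2105 mm
δ_CD = -10780·648/(286.5·44600) = -0.5466 mm
δ_DE = 8920·633/(691.7·44600) = 0.183 mm
δ = Σδ_i = -0.5151 mm.

-0.515 mm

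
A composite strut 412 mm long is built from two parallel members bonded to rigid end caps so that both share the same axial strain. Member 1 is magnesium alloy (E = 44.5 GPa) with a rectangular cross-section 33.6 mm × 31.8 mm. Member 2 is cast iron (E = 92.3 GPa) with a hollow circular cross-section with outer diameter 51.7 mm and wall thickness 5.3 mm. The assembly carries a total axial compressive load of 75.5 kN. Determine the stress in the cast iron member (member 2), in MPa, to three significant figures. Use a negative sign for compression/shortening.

-58.6 MPa

A_1 = 1068 mm².
A_2 = 772.6 mm².
Equal strain + equilibrium ⇒ each member carries load in proportion to AE: A₁E₁ = 47550000 N, A₂E₂ = 71310000 N, ΣAE = 118900000 N.
σ₂ = P·E₂/ΣAE = -75500·92300/118900000 = -58.63 MPa.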